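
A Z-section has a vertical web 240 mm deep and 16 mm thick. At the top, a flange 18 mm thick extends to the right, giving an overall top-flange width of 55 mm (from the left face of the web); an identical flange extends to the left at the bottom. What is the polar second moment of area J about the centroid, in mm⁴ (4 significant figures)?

J ≈ 3.709 × 10⁷ mm⁴

Treat the section as a set of non-overlapping primitives; coordinates are from the bounding-box lower-left.
Web: 16 × 240, A = 3 840 mm², y = 120 mm, Ī = 18 432 000 mm⁴.
Top flange (beyond web): 39 × 18, A = 702 mm², y = 231 mm, Ī = 18 954 mm⁴.
Bottom flange (beyond web): 39 × 18, A = 702 mm², y = 9 mm, Ī = 18 954 mm⁴.
Centroid: ȳ = ΣA·y / ΣA = 120 mm.
Transfer each piece to the centroidal x-axis using Ī + A·d² with d = y − 120:
  web: d = 0 mm → contributes +18 432 000 mm⁴
  top flange (beyond web): d = 111 mm → contributes +8 668 296 mm⁴
  bottom flange (beyond web): d = -111 mm → contributes +8 668 296 mm⁴
Total I = 35 768 592 mm⁴.
For the y-axis: x̄ = 47 mm.
Repeating about the centroidal y-axis gives I_y = 1 321 652 mm⁴.
Polar second moment: J = I_x + I_y = 37 090 244 mm⁴.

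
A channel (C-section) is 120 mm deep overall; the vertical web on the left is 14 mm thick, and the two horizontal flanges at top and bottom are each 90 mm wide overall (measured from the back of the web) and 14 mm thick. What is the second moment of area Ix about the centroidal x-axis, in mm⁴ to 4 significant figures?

Break the section into simple shapes (no overlaps), measuring from the bottom-left corner of the bounding box.
Web: 14 × 120, A = 1 680 mm², y = 60 mm, Ī = 2 016 000 mm⁴.
Top flange (beyond web): 76 × 14, A = 1 064 mm², y = 113 mm, Ī = 17378.7 mm⁴.
Bottom flange (beyond web): 76 × 14, A = 1 064 mm², y = 7 mm, Ī = 17378.7 mm⁴.
By symmetry the centroid is at mid-height, ȳ = 60 mm.
Transfer each piece to the centroidal x-axis using Ī + A·d² with d = y − 60:
  web: d = 0 mm → contributes +2 016 000 mm⁴
  top flange (beyond web): d = 53 mm → contributes +3 006 155 mm⁴
  bottom flange (beyond web): d = -53 mm → contributes +3 006 155 mm⁴
Total I = 8 028 309 mm⁴.

Ix ≈ 8.028 × 10⁶ mm⁴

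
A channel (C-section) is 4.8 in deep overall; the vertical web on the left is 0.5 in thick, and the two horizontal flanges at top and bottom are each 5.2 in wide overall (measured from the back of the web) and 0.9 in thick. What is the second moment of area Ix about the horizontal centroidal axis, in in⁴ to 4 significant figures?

Ix ≈ 37.35 in⁴

Decompose the section into non-overlapping parts with the origin at the bottom-left of its bounding rectangle.
Web: 0.5 × 4.8, A = 2.4 in², y = 2.4 in, Ī = 4.608 in⁴.
Top flange (beyond web): 4.7 × 0.9, A = 4.23 in², y = 4.35 in, Ī = 0.285525 in⁴.
Bottom flange (beyond web): 4.7 × 0.9, A = 4.23 in², y = 0.45 in, Ī = 0.285525 in⁴.
By symmetry the centroid is at mid-height, ȳ = 2.4 in.
Transfer each piece to the horizontal centroidal axis using Ī + A·d² with d = y − 2.4:
  web: d = 0 in → contributes +4.608 in⁴
  top flange (beyond web): d = 1.95 in → contributes +16.3701 in⁴
  bottom flange (beyond web): d = -1.95 in → contributes +16.3701 in⁴
Total I = 37.3482 in⁴.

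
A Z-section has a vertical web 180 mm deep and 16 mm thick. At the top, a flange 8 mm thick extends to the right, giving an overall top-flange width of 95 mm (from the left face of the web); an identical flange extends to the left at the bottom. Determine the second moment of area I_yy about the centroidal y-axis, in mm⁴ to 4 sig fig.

Treat the section as a set of non-overlapping primitives; coordinates are from the bounding-box lower-left.
Web: 16 × 180, A = 2 880 mm², x = 87 mm, Ī = 61 440 mm⁴.
Top flange (beyond web): 79 × 8, A = 632 mm², x = 134.5 mm, Ī = 328 693 mm⁴.
Bottom flange (beyond web): 79 × 8, A = 632 mm², x = 39.5 mm, Ī = 328 693 mm⁴.
Centroid: x̄ = ΣA·x / ΣA = 87 mm.
Transfer each piece to the centroidal y-axis using Ī + A·d² with d = x − 87:
  web: d = 0 mm → contributes +61 440 mm⁴
  top flange (beyond web): d = 47.5 mm → contributes +1 754 643 mm⁴
  bottom flange (beyond web): d = -47.5 mm → contributes +1 754 643 mm⁴
Total I = 3 570 725 mm⁴.

I_yy ≈ 3.571 × 10⁶ mm⁴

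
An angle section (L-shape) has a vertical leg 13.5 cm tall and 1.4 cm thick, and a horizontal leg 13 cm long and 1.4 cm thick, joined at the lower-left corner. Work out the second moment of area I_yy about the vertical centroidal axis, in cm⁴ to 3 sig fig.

Decompose the section into non-overlapping parts with the origin at the bottom-left of its bounding rectangle.
Vertical leg: 1.4 × 13.5, A = 18.9 cm², x = 0.7 cm, Ī = 3.087 cm⁴.
Horizontal leg (remainder): 11.6 × 1.4, A = 16.24 cm², x = 7.2 cm, Ī = 182.1 cm⁴.
Centroid: x̄ = ΣA·x / ΣA = 3.704 cm.
Transfer each piece to the vertical centroidal axis using Ī + A·d² with d = x − 3.704:
  vertical leg: d = -3.004 cm → contributes +173.64 cm⁴
  horizontal leg (remainder): d = 3.496 cm → contributes +380.59 cm⁴
Total I = 554.23 cm⁴.

I_yy ≈ 554 cm⁴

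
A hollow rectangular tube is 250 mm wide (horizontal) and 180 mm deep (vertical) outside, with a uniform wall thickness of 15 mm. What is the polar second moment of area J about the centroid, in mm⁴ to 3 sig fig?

Decompose the section into non-overlapping parts with the origin at the bottom-left of its bounding rectangle.
Outer rectangle: 250 × 180, A = 45 000 mm², y = 90 mm, Ī = 121 500 000 mm⁴.
Inner void (subtracted): 220 × 150, A = 33 000 mm², y = 90 mm, Ī = 61 875 000 mm⁴.
By symmetry the centroid is at mid-height, ȳ = 90 mm.
All pieces are centred on the centroidal x-axis, so I = ΣĪ (holes subtracted) = 59 625 000 mm⁴.
Repeating about the centroidal y-axis gives I_y = 101 275 000 mm⁴.
Polar second moment: J = I_x + I_y = 160 900 000 mm⁴.

J ≈ 1.61 × 10⁸ mm⁴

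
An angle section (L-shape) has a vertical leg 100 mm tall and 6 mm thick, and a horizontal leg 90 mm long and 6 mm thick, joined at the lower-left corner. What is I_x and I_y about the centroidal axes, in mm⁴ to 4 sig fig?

I_x ≈ 1.107 × 10⁶ mm⁴, I_y ≈ 8.528 × 10⁵ mm⁴

Split into non-overlapping primitives; take the origin at the lower-left of the bounding box.
Vertical leg: 6 × 100, A = 600 mm², y = 50 mm, Ī = 500 000 mm⁴.
Horizontal leg (remainder): 84 × 6, A = 504 mm², y = 3 mm, Ī = 1 512 mm⁴.
Centroid: ȳ = ΣA·y / ΣA = 28.5435 mm.
Transfer each piece to the centroidal x-axis using Ī + A·d² with d = y − 28.5435:
  vertical leg: d = 21.4565 mm → contributes +776 229 mm⁴
  horizontal leg (remainder): d = -25.5435 mm → contributes +330 357 mm⁴
Total I = 1 106 586 mm⁴.
For the y-axis: x̄ = 23.5435 mm.
Repeating about the centroidal y-axis gives I_y = 852 826 mm⁴.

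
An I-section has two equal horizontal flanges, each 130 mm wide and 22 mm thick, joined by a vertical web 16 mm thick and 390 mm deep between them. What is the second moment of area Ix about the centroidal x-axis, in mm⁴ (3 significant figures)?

Ix ≈ 3.22 × 10⁸ mm⁴

Break the section into simple shapes (no overlaps), measuring from the bottom-left corner of the bounding box.
Bottom flange: 130 × 22, A = 2 860 mm², y = 11 mm, Ī = 115 353 mm⁴.
Web: 16 × 390, A = 6 240 mm², y = 217 mm, Ī = 79 092 000 mm⁴.
Top flange: 130 × 22, A = 2 860 mm², y = 423 mm, Ī = 115 353 mm⁴.
By symmetry the centroid is at mid-height, ȳ = 217 mm.
Transfer each piece to the centroidal x-axis using Ī + A·d² with d = y − 217:
  bottom flange: d = -206 mm → contributes +121 482 313 mm⁴
  web: d = 0 mm → contributes +79 092 000 mm⁴
  top flange: d = 206 mm → contributes +121 482 313 mm⁴
Total I = 322 056 627 mm⁴.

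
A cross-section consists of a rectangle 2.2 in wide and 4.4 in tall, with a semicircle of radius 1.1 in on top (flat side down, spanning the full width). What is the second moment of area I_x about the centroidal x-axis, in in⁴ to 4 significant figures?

Treat the section as a set of non-overlapping primitives; coordinates are from the bounding-box lower-left.
Rectangular body: 2.2 × 4.4, A = 9.68 in², y = 2.2 in, Ī = 15.6171 in⁴.
Semicircular cap: semicircle r = 1.1, A = 1.90066 in², y = 4.86685 in, Ī = 0.160695 in⁴.
Centroid: ȳ = ΣA·y / ΣA = 2.63769 in.
Transfer each piece to the centroidal x-axis using Ī + A·d² with d = y − 2.63769:
  rectangular body: d = -0.437695 in → contributes +17.4715 in⁴
  semicircular cap: d = 2.22916 in → contributes +9.60539 in⁴
Total I = 27.0769 in⁴.

I_x ≈ 27.08 in⁴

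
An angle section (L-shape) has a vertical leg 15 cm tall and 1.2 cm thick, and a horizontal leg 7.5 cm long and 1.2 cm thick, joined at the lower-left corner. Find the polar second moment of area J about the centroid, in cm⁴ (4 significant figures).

Decompose the section into non-overlapping parts with the origin at the bottom-left of its bounding rectangle.
Vertical leg: 1.2 × 15, A = 18 cm², y = 7.5 cm, Ī = 337.5 cm⁴.
Horizontal leg (remainder): 6.3 × 1.2, A = 7.56 cm², y = 0.6 cm, Ī = 0.9072 cm⁴.
Centroid: ȳ = ΣA·y / ΣA = 5.45915 cm.
Transfer each piece to the centroidal x-axis using Ī + A·d² with d = y − 5.45915:
  vertical leg: d = 2.04085 cm → contributes +412.471 cm⁴
  horizontal leg (remainder): d = -4.85915 cm → contributes +179.409 cm⁴
Total I = 591.88 cm⁴.
For the y-axis: x̄ = 1.70915 cm.
Repeating about the centroidal y-axis gives I_y = 102.033 cm⁴.
Polar second moment: J = I_x + I_y = 693.913 cm⁴.

J ≈ 693.9 cm⁴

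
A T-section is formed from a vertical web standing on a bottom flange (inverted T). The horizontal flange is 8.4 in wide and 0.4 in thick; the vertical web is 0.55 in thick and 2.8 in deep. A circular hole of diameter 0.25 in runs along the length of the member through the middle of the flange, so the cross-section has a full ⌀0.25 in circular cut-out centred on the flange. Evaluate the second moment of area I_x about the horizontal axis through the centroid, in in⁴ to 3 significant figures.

I_x ≈ 3.74 in⁴

Break the section into simple shapes (no overlaps), measuring from the bottom-left corner of the bounding box.
Flange: 8.4 × 0.4, A = 3.36 in², y = 0.2 in, Ī = 0.0448 in⁴.
Web: 0.55 × 2.8, A = 1.54 in², y = 1.8 in, Ī = 1.0061 in⁴.
Hole (subtracted): ⌀0.25, A = 0.049087 in², y = 0.2 in, Ī = 0.00019175 in⁴.
Centroid: ȳ = ΣA·y / ΣA = 0.70795 in.
Transfer each piece to the horizontal axis through the centroid using Ī + A·d² with d = y − 0.70795:
  flange: d = -0.50795 in → contributes +0.91171 in⁴
  web: d = 1.0921 in → contributes +2.8427 in⁴
  hole: d = -0.50795 in → contributes −0.012857 in⁴
Total I = 3.7416 in⁴.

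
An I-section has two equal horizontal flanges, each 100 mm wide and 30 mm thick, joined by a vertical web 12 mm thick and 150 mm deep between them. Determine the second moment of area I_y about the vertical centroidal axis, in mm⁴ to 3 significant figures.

I_y ≈ 5.02 × 10⁶ mm⁴

Break the section into simple shapes (no overlaps), measuring from the bottom-left corner of the bounding box.
Bottom flange: 100 × 30, A = 3 000 mm², x = 50 mm, Ī = 2 500 000 mm⁴.
Web: 12 × 150, A = 1 800 mm², x = 50 mm, Ī = 21 600 mm⁴.
Top flange: 100 × 30, A = 3 000 mm², x = 50 mm, Ī = 2 500 000 mm⁴.
By symmetry the centroid is at mid-width, x̄ = 50 mm.
All pieces are centred on the vertical centroidal axis, so I = ΣĪ = 5 021 600 mm⁴.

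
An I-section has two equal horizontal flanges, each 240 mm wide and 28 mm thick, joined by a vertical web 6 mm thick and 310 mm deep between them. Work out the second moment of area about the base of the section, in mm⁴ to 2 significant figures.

Break the section into simple shapes (no overlaps), measuring from the bottom-left corner of the bounding box.
Bottom flange: 240 × 28, A = 6 720 mm², y = 14 mm, Ī = 439 040 mm⁴.
Web: 6 × 310, A = 1 860 mm², y = 183 mm, Ī = 14 895 500 mm⁴.
Top flange: 240 × 28, A = 6 720 mm², y = 352 mm, Ī = 439 040 mm⁴.
Transfer each piece to the bottom edge using Ī + A·d² with d = y − 0:
  bottom flange: d = 14 mm → contributes +1 756 160 mm⁴
  web: d = 183 mm → contributes +77 185 040 mm⁴
  top flange: d = 352 mm → contributes +833 073 920 mm⁴
Total I = 912 015 120 mm⁴.

I_base ≈ 9.1 × 10⁸ mm⁴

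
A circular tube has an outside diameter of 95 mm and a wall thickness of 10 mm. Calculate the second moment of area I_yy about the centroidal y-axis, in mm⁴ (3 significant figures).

I_yy ≈ 2.45 × 10⁶ mm⁴

Break the section into simple shapes (no overlaps), measuring from the bottom-left corner of the bounding box.
Outer circle: ⌀95, A = 7088.2 mm², x = 47.5 mm, Ī = 3 998 198 mm⁴.
Bore (subtracted): ⌀75, A = 4417.9 mm², x = 47.5 mm, Ī = 1 553 156 mm⁴.
By symmetry the centroid is at mid-width, x̄ = 47.5 mm.
All pieces are centred on the centroidal y-axis, so I = ΣĪ (holes subtracted) = 2 445 043 mm⁴.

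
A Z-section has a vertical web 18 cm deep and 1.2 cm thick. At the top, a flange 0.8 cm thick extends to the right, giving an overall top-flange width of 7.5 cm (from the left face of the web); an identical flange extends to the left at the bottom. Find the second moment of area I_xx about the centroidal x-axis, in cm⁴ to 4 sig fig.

Treat the section as a set of non-overlapping primitives; coordinates are from the bounding-box lower-left.
Web: 1.2 × 18, A = 21.6 cm², y = 9 cm, Ī = 583.2 cm⁴.
Top flange (beyond web): 6.3 × 0.8, A = 5.04 cm², y = 17.6 cm, Ī = 0.2688 cm⁴.
Bottom flange (beyond web): 6.3 × 0.8, A = 5.04 cm², y = 0.4 cm, Ī = 0.2688 cm⁴.
Centroid: ȳ = ΣA·y / ΣA = 9 cm.
Transfer each piece to the centroidal x-axis using Ī + A·d² with d = y − 9:
  web: d = 0 cm → contributes +583.2 cm⁴
  top flange (beyond web): d = 8.6 cm → contributes +373.027 cm⁴
  bottom flange (beyond web): d = -8.6 cm → contributes +373.027 cm⁴
Total I = 1329.25 cm⁴.

I_xx ≈ 1329 cm⁴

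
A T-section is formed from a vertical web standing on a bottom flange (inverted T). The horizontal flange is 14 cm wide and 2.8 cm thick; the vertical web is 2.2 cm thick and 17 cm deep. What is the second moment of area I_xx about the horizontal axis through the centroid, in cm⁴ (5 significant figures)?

Decompose the section into non-overlapping parts with the origin at the bottom-left of its bounding rectangle.
Flange: 14 × 2.8, A = 39.2 cm², y = 1.4 cm, Ī = 25.61067 cm⁴.
Web: 2.2 × 17, A = 37.4 cm², y = 11.3 cm, Ī = 900.7167 cm⁴.
Centroid: ȳ = ΣA·y / ΣA = 6.233681 cm.
Transfer each piece to the horizontal axis through the centroid using Ī + A·d² with d = y − 6.233681:
  flange: d = -4.833681 cm → contributes +941.4981 cm⁴
  web: d = 5.066319 cm → contributes +1860.684 cm⁴
Total I = 2802.182 cm⁴.

I_xx ≈ 2802.2 cm⁴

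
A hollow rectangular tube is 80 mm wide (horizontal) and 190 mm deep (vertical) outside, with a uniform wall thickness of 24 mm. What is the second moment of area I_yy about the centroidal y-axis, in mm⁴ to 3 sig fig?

I_yy ≈ 7.72 × 10⁶ mm⁴

Break the section into simple shapes (no overlaps), measuring from the bottom-left corner of the bounding box.
Outer rectangle: 80 × 190, A = 15 200 mm², x = 40 mm, Ī = 8 106 667 mm⁴.
Inner void (subtracted): 32 × 142, A = 4 544 mm², x = 40 mm, Ī = 387 755 mm⁴.
By symmetry the centroid is at mid-width, x̄ = 40 mm.
All pieces are centred on the centroidal y-axis, so I = ΣĪ (holes subtracted) = 7 718 912 mm⁴.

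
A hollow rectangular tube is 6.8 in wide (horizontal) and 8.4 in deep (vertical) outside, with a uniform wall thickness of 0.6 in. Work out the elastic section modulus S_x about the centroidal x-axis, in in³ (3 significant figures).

Treat the section as a set of non-overlapping primitives; coordinates are from the bounding-box lower-left.
Outer rectangle: 6.8 × 8.4, A = 57.12 in², y = 4.2 in, Ī = 335.87 in⁴.
Inner void (subtracted): 5.6 × 7.2, A = 40.32 in², y = 4.2 in, Ī = 174.18 in⁴.
By symmetry the centroid is at mid-height, ȳ = 4.2 in.
All pieces are centred on the centroidal x-axis, so I = ΣĪ (holes subtracted) = 161.68 in⁴.
Extreme fibre distance c = 4.2 in; S = I/c = 38.496 in³.

S_x ≈ 38.5 in³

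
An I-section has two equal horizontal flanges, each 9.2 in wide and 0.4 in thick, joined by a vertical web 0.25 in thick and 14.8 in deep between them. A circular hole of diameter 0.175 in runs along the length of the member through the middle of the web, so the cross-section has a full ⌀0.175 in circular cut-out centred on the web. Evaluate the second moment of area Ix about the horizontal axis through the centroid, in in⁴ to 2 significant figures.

Treat the section as a set of non-overlapping primitives; coordinates are from the bounding-box lower-left.
Bottom flange: 9.2 × 0.4, A = 3.68 in², y = 0.2 in, Ī = 0.04907 in⁴.
Web: 0.25 × 14.8, A = 3.7 in², y = 7.8 in, Ī = 67.54 in⁴.
Top flange: 9.2 × 0.4, A = 3.68 in², y = 15.4 in, Ī = 0.04907 in⁴.
Hole (subtracted): ⌀0.175, A = 0.02405 in², y = 7.8 in, Ī = 0.00004604 in⁴.
By symmetry the centroid is at mid-height, ȳ = 7.8 in.
Transfer each piece to the horizontal axis through the centroid using Ī + A·d² with d = y − 7.8:
  bottom flange: d = -7.6 in → contributes +212.6 in⁴
  web: d = 0 in → contributes +67.54 in⁴
  top flange: d = 7.6 in → contributes +212.6 in⁴
  hole: d = 0 in → contributes −0.00004604 in⁴
Total I = 492.7 in⁴.

Ix ≈ 490 in⁴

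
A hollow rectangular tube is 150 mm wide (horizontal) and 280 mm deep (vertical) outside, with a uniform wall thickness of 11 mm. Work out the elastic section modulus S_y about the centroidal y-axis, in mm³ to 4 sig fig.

Break the section into simple shapes (no overlaps), measuring from the bottom-left corner of the bounding box.
Outer rectangle: 150 × 280, A = 42 000 mm², x = 75 mm, Ī = 78 750 000 mm⁴.
Inner void (subtracted): 128 × 258, A = 33 024 mm², x = 75 mm, Ī = 45 088 768 mm⁴.
By symmetry the centroid is at mid-width, x̄ = 75 mm.
All pieces are centred on the centroidal y-axis, so I = ΣĪ (holes subtracted) = 33 661 232 mm⁴.
Extreme fibre distance c = 75 mm; S = I/c = 448 816 mm³.

S_y ≈ 4.488 × 10⁵ mm³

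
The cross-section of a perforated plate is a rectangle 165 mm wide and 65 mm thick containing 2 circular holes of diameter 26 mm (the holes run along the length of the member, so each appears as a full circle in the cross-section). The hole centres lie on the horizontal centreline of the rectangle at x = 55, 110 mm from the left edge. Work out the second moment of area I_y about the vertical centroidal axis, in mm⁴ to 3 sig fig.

I_y ≈ 2.35 × 10⁷ mm⁴

Decompose the section into non-overlapping parts with the origin at the bottom-left of its bounding rectangle.
Plate: 165 × 65, A = 10 725 mm², x = 82.5 mm, Ī = 24 332 344 mm⁴.
Hole 1 (subtracted): ⌀26, A = 530.93 mm², x = 55 mm, Ī = 22 432 mm⁴.
Hole 2 (subtracted): ⌀26, A = 530.93 mm², x = 110 mm, Ī = 22 432 mm⁴.
By symmetry the centroid is at mid-width, x̄ = 82.5 mm.
Transfer each piece to the vertical centroidal axis using Ī + A·d² with d = x − 82.5:
  plate: d = 0 mm → contributes +24 332 344 mm⁴
  hole 1: d = -27.5 mm → contributes −423 947 mm⁴
  hole 2: d = 27.5 mm → contributes −423 947 mm⁴
Total I = 23 484 450 mm⁴.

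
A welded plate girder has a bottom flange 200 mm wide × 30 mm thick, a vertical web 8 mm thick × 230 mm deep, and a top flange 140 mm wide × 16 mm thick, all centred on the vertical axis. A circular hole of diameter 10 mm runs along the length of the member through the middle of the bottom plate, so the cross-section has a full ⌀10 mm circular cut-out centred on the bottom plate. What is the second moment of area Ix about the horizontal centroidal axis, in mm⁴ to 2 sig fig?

Ix ≈ 1.2 × 10⁸ mm⁴

Break the section into simple shapes (no overlaps), measuring from the bottom-left corner of the bounding box.
Bottom plate: 200 × 30, A = 6 000 mm², y = 15 mm, Ī = 450 000 mm⁴.
Web plate: 8 × 230, A = 1 840 mm², y = 145 mm, Ī = 8 111 333 mm⁴.
Top plate: 140 × 16, A = 2 240 mm², y = 268 mm, Ī = 47 787 mm⁴.
Hole (subtracted): ⌀10, A = 78.54 mm², y = 15 mm, Ī = 490.9 mm⁴.
Centroid: ȳ = ΣA·y / ΣA = 95.58 mm.
Transfer each piece to the horizontal centroidal axis using Ī + A·d² with d = y − 95.58:
  bottom plate: d = -80.58 mm → contributes +39 409 044 mm⁴
  web plate: d = 49.42 mm → contributes +12 605 190 mm⁴
  top plate: d = 172.4 mm → contributes +66 639 796 mm⁴
  hole: d = -80.58 mm → contributes −510 464 mm⁴
Total I = 118 143 567 mm⁴.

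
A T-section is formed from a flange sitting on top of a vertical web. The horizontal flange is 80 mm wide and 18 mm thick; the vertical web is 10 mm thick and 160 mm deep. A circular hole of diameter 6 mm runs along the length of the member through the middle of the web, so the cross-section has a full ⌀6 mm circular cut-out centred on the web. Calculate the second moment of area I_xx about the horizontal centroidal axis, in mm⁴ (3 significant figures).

Break the section into simple shapes (no overlaps), measuring from the bottom-left corner of the bounding box.
Flange: 80 × 18, A = 1 440 mm², y = 169 mm, Ī = 38 880 mm⁴.
Web: 10 × 160, A = 1 600 mm², y = 80 mm, Ī = 3 413 333 mm⁴.
Hole (subtracted): ⌀6, A = 28.274 mm², y = 80 mm, Ī = 63.617 mm⁴.
Centroid: ȳ = ΣA·y / ΣA = 122.55 mm.
Transfer each piece to the horizontal centroidal axis using Ī + A·d² with d = y − 122.55:
  flange: d = 46.446 mm → contributes +3 145 336 mm⁴
  web: d = -42.554 mm → contributes +6 310 638 mm⁴
  hole: d = -42.554 mm → contributes −51 263 mm⁴
Total I = 9 404 711 mm⁴.

I_xx ≈ 9.40 × 10⁶ mm⁴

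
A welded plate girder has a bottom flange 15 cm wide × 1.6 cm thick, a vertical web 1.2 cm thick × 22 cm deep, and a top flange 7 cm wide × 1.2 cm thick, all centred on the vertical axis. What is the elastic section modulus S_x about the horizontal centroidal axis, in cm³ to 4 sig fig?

Split into non-overlapping primitives; take the origin at the lower-left of the bounding box.
Bottom plate: 15 × 1.6, A = 24 cm², y = 0.8 cm, Ī = 5.12 cm⁴.
Web plate: 1.2 × 22, A = 26.4 cm², y = 12.6 cm, Ī = 1064.8 cm⁴.
Top plate: 7 × 1.2, A = 8.4 cm², y = 24.2 cm, Ī = 1.008 cm⁴.
Centroid: ȳ = ΣA·y / ΣA = 9.44082 cm.
Transfer each piece to the horizontal centroidal axis using Ī + A·d² with d = y − 9.44082:
  bottom plate: d = -8.64082 cm → contributes +1797.05 cm⁴
  web plate: d = 3.15918 cm → contributes +1328.28 cm⁴
  top plate: d = 14.7592 cm → contributes +1830.81 cm⁴
Total I = 4956.14 cm⁴.
Extreme fibre distance c = 15.3592 cm; S = I/c = 322.683 cm³.

S_x ≈ 322.7 cm³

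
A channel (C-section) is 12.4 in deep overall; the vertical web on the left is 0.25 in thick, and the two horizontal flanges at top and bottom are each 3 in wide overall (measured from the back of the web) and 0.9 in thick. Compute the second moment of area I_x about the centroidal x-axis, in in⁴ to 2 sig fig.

Treat the section as a set of non-overlapping primitives; coordinates are from the bounding-box lower-left.
Web: 0.25 × 12.4, A = 3.1 in², y = 6.2 in, Ī = 39.72 in⁴.
Top flange (beyond web): 2.75 × 0.9, A = 2.475 in², y = 11.95 in, Ī = 0.1671 in⁴.
Bottom flange (beyond web): 2.75 × 0.9, A = 2.475 in², y = 0.45 in, Ī = 0.1671 in⁴.
By symmetry the centroid is at mid-height, ȳ = 6.2 in.
Transfer each piece to the centroidal x-axis using Ī + A·d² with d = y − 6.2:
  web: d = 0 in → contributes +39.72 in⁴
  top flange (beyond web): d = 5.75 in → contributes +82 in⁴
  bottom flange (beyond web): d = -5.75 in → contributes +82 in⁴
Total I = 203.7 in⁴.

I_x ≈ 200 in⁴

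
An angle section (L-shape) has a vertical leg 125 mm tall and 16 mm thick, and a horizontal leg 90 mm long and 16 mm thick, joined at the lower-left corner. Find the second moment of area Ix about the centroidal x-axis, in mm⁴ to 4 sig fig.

Treat the section as a set of non-overlapping primitives; coordinates are from the bounding-box lower-left.
Vertical leg: 16 × 125, A = 2 000 mm², y = 62.5 mm, Ī = 2 604 167 mm⁴.
Horizontal leg (remainder): 74 × 16, A = 1 184 mm², y = 8 mm, Ī = 25258.7 mm⁴.
Centroid: ȳ = ΣA·y / ΣA = 42.2337 mm.
Transfer each piece to the centroidal x-axis using Ī + A·d² with d = y − 42.2337:
  vertical leg: d = 20.2663 mm → contributes +3 425 615 mm⁴
  horizontal leg (remainder): d = -34.2337 mm → contributes +1 412 840 mm⁴
Total I = 4 838 455 mm⁴.

Ix ≈ 4.838 × 10⁶ mm⁴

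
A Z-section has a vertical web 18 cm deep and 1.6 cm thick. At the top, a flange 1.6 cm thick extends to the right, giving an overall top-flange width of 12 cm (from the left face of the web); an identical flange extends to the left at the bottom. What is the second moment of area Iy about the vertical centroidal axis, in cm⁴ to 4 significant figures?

Iy ≈ 1504 cm⁴

Treat the section as a set of non-overlapping primitives; coordinates are from the bounding-box lower-left.
Web: 1.6 × 18, A = 28.8 cm², x = 11.2 cm, Ī = 6.144 cm⁴.
Top flange (beyond web): 10.4 × 1.6, A = 16.64 cm², x = 17.2 cm, Ī = 149.982 cm⁴.
Bottom flange (beyond web): 10.4 × 1.6, A = 16.64 cm², x = 5.2 cm, Ī = 149.982 cm⁴.
Centroid: x̄ = ΣA·x / ΣA = 11.2 cm.
Transfer each piece to the vertical centroidal axis using Ī + A·d² with d = x − 11.2:
  web: d = 0 cm → contributes +6.144 cm⁴
  top flange (beyond web): d = 6 cm → contributes +749.022 cm⁴
  bottom flange (beyond web): d = -6 cm → contributes +749.022 cm⁴
Total I = 1504.19 cm⁴.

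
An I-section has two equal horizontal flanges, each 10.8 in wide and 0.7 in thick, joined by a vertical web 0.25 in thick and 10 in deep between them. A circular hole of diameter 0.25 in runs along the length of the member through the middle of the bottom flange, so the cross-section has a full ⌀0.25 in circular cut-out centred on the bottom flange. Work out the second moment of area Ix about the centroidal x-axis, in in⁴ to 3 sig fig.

Ix ≈ 453 in⁴

Split into non-overlapping primitives; take the origin at the lower-left of the bounding box.
Bottom flange: 10.8 × 0.7, A = 7.56 in², y = 0.35 in, Ī = 0.3087 in⁴.
Web: 0.25 × 10, A = 2.5 in², y = 5.7 in, Ī = 20.833 in⁴.
Top flange: 10.8 × 0.7, A = 7.56 in², y = 11.05 in, Ī = 0.3087 in⁴.
Hole (subtracted): ⌀0.25, A = 0.049087 in², y = 0.35 in, Ī = 0.00019175 in⁴.
Centroid: ȳ = ΣA·y / ΣA = 5.7149 in.
Transfer each piece to the centroidal x-axis using Ī + A·d² with d = y − 5.7149:
  bottom flange: d = -5.3649 in → contributes +217.91 in⁴
  web: d = -0.014946 in → contributes +20.834 in⁴
  top flange: d = 5.3351 in → contributes +215.49 in⁴
  hole: d = -5.3649 in → contributes −1.4131 in⁴
Total I = 452.81 in⁴.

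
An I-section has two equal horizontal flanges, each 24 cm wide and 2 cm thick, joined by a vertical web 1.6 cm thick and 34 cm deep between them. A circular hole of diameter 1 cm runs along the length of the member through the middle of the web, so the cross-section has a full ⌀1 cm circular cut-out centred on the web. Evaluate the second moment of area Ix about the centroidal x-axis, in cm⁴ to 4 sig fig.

Ix ≈ 3.638 × 10⁴ cm⁴

Break the section into simple shapes (no overlaps), measuring from the bottom-left corner of the bounding box.
Bottom flange: 24 × 2, A = 48 cm², y = 1 cm, Ī = 16 cm⁴.
Web: 1.6 × 34, A = 54.4 cm², y = 19 cm, Ī = 5240.53 cm⁴.
Top flange: 24 × 2, A = 48 cm², y = 37 cm, Ī = 16 cm⁴.
Hole (subtracted): ⌀1, A = 0.785398 cm², y = 19 cm, Ī = 0.0490874 cm⁴.
By symmetry the centroid is at mid-height, ȳ = 19 cm.
Transfer each piece to the centroidal x-axis using Ī + A·d² with d = y − 19:
  bottom flange: d = -18 cm → contributes +15 568 cm⁴
  web: d = 0 cm → contributes +5240.53 cm⁴
  top flange: d = 18 cm → contributes +15 568 cm⁴
  hole: d = 0 cm → contributes −0.0490874 cm⁴
Total I = 36376.5 cm⁴.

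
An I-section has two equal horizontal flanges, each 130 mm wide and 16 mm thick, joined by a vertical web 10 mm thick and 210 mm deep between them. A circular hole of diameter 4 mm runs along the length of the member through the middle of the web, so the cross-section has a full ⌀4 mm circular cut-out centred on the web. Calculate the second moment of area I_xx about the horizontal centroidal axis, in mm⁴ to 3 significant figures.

I_xx ≈ 6.09 × 10⁷ mm⁴

Split into non-overlapping primitives; take the origin at the lower-left of the bounding box.
Bottom flange: 130 × 16, A = 2 080 mm², y = 8 mm, Ī = 44 373 mm⁴.
Web: 10 × 210, A = 2 100 mm², y = 121 mm, Ī = 7 717 500 mm⁴.
Top flange: 130 × 16, A = 2 080 mm², y = 234 mm, Ī = 44 373 mm⁴.
Hole (subtracted): ⌀4, A = 12.566 mm², y = 121 mm, Ī = 12.566 mm⁴.
By symmetry the centroid is at mid-height, ȳ = 121 mm.
Transfer each piece to the horizontal centroidal axis using Ī + A·d² with d = y − 121:
  bottom flange: d = -113 mm → contributes +26 603 893 mm⁴
  web: d = 0 mm → contributes +7 717 500 mm⁴
  top flange: d = 113 mm → contributes +26 603 893 mm⁴
  hole: d = 0 mm → contributes −12.566 mm⁴
Total I = 60 925 274 mm⁴.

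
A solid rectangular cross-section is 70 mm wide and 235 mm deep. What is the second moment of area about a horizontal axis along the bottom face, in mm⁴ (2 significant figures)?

I_base ≈ 3.0 × 10⁸ mm⁴

The section: 70 × 235, A = 16 450 mm², y = 117.5 mm, Ī = 75 704 271 mm⁴.
Transfer it to a horizontal axis along the bottom face using Ī + A·d² with d = y − 0:
  the section: d = 117.5 mm → contributes +302 817 083 mm⁴
Total I = 302 817 083 mm⁴.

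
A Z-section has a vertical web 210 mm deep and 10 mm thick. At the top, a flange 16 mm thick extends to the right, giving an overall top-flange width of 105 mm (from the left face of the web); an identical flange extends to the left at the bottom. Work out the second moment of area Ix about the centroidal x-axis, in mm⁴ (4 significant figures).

Ix ≈ 3.639 × 10⁷ mm⁴

Treat the section as a set of non-overlapping primitives; coordinates are from the bounding-box lower-left.
Web: 10 × 210, A = 2 100 mm², y = 105 mm, Ī = 7 717 500 mm⁴.
Top flange (beyond web): 95 × 16, A = 1 520 mm², y = 202 mm, Ī = 32426.7 mm⁴.
Bottom flange (beyond web): 95 × 16, A = 1 520 mm², y = 8 mm, Ī = 32426.7 mm⁴.
Centroid: ȳ = ΣA·y / ΣA = 105 mm.
Transfer each piece to the centroidal x-axis using Ī + A·d² with d = y − 105:
  web: d = 0 mm → contributes +7 717 500 mm⁴
  top flange (beyond web): d = 97 mm → contributes +14 334 107 mm⁴
  bottom flange (beyond web): d = -97 mm → contributes +14 334 107 mm⁴
Total I = 36 385 713 mm⁴.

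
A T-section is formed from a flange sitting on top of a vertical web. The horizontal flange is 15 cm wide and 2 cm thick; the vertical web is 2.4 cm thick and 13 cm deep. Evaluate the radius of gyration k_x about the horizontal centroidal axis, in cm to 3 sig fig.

Treat the section as a set of non-overlapping primitives; coordinates are from the bounding-box lower-left.
Flange: 15 × 2, A = 30 cm², y = 14 cm, Ī = 10 cm⁴.
Web: 2.4 × 13, A = 31.2 cm², y = 6.5 cm, Ī = 439.4 cm⁴.
Centroid: ȳ = ΣA·y / ΣA = 10.176 cm.
Transfer each piece to the horizontal centroidal axis using Ī + A·d² with d = y − 10.176:
  flange: d = 3.8235 cm → contributes +448.58 cm⁴
  web: d = -3.6765 cm → contributes +861.11 cm⁴
Total I = 1309.7 cm⁴.
Radius of gyration: k = √(I/A) = √(1309.7 / 61.2) = 4.626 cm.

k_x ≈ 4.63 cm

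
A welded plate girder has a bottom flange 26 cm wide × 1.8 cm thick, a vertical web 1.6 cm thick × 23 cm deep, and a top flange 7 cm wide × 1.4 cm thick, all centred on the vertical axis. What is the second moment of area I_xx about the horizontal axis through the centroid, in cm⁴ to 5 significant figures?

I_xx ≈ 8018.1 cm⁴

Split into non-overlapping primitives; take the origin at the lower-left of the bounding box.
Bottom plate: 26 × 1.8, A = 46.8 cm², y = 0.9 cm, Ī = 12.636 cm⁴.
Web plate: 1.6 × 23, A = 36.8 cm², y = 13.3 cm, Ī = 1622.267 cm⁴.
Top plate: 7 × 1.4, A = 9.8 cm², y = 25.5 cm, Ī = 1.600667 cm⁴.
Centroid: ȳ = ΣA·y / ΣA = 8.366809 cm.
Transfer each piece to the horizontal axis through the centroid using Ī + A·d² with d = y − 8.366809:
  bottom plate: d = -7.466809 cm → contributes +2621.888 cm⁴
  web plate: d = 4.933191 cm → contributes +2517.845 cm⁴
  top plate: d = 17.13319 cm → contributes +2878.354 cm⁴
Total I = 8018.086 cm⁴.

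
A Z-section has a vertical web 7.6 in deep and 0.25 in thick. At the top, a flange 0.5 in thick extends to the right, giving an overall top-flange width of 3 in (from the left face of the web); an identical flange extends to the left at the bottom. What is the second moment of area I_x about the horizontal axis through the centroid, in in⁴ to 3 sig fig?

I_x ≈ 43.9 in⁴

Decompose the section into non-overlapping parts with the origin at the bottom-left of its bounding rectangle.
Web: 0.25 × 7.6, A = 1.9 in², y = 3.8 in, Ī = 9.1453 in⁴.
Top flange (beyond web): 2.75 × 0.5, A = 1.375 in², y = 7.35 in, Ī = 0.028646 in⁴.
Bottom flange (beyond web): 2.75 × 0.5, A = 1.375 in², y = 0.25 in, Ī = 0.028646 in⁴.
Centroid: ȳ = ΣA·y / ΣA = 3.8 in.
Transfer each piece to the horizontal axis through the centroid using Ī + A·d² with d = y − 3.8:
  web: d = 0 in → contributes +9.1453 in⁴
  top flange (beyond web): d = 3.55 in → contributes +17.357 in⁴
  bottom flange (beyond web): d = -3.55 in → contributes +17.357 in⁴
Total I = 43.86 in⁴.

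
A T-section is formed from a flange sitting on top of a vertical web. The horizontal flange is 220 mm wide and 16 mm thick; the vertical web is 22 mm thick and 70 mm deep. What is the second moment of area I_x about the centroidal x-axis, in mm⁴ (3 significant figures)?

I_x ≈ 2.68 × 10⁶ mm⁴

Break the section into simple shapes (no overlaps), measuring from the bottom-left corner of the bounding box.
Flange: 220 × 16, A = 3 520 mm², y = 78 mm, Ī = 75 093 mm⁴.
Web: 22 × 70, A = 1 540 mm², y = 35 mm, Ī = 628 833 mm⁴.
Centroid: ȳ = ΣA·y / ΣA = 64.913 mm.
Transfer each piece to the centroidal x-axis using Ī + A·d² with d = y − 64.913:
  flange: d = 13.087 mm → contributes +677 958 mm⁴
  web: d = -29.913 mm → contributes +2 006 810 mm⁴
Total I = 2 684 768 mm⁴.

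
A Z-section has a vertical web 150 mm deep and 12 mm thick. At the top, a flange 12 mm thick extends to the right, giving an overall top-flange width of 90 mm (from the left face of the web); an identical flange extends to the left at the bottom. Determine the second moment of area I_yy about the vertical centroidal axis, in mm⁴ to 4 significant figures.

I_yy ≈ 4.762 × 10⁶ mm⁴

Decompose the section into non-overlapping parts with the origin at the bottom-left of its bounding rectangle.
Web: 12 × 150, A = 1 800 mm², x = 84 mm, Ī = 21 600 mm⁴.
Top flange (beyond web): 78 × 12, A = 936 mm², x = 129 mm, Ī = 474 552 mm⁴.
Bottom flange (beyond web): 78 × 12, A = 936 mm², x = 39 mm, Ī = 474 552 mm⁴.
Centroid: x̄ = ΣA·x / ΣA = 84 mm.
Transfer each piece to the vertical centroidal axis using Ī + A·d² with d = x − 84:
  web: d = 0 mm → contributes +21 600 mm⁴
  top flange (beyond web): d = 45 mm → contributes +2 369 952 mm⁴
  bottom flange (beyond web): d = -45 mm → contributes +2 369 952 mm⁴
Total I = 4 761 504 mm⁴.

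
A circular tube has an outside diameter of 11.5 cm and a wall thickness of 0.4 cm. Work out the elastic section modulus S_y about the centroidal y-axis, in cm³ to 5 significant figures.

S_y ≈ 37.410 cm³

Decompose the section into non-overlapping parts with the origin at the bottom-left of its bounding rectangle.
Outer circle: ⌀11.5, A = 103.8689 cm², x = 5.75 cm, Ī = 858.5414 cm⁴.
Bore (subtracted): ⌀10.7, A = 89.92024 cm², x = 5.75 cm, Ī = 643.4355 cm⁴.
By symmetry the centroid is at mid-width, x̄ = 5.75 cm.
All pieces are centred on the centroidal y-axis, so I = ΣĪ (holes subtracted) = 215.1059 cm⁴.
Extreme fibre distance c = 5.75 cm; S = I/c = 37.40973 cm³.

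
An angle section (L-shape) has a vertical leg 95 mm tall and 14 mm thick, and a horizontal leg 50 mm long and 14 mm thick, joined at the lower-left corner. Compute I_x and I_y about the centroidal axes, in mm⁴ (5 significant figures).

I_x ≈ 1.6080 × 10⁶ mm⁴, I_y ≈ 3.0459 × 10⁵ mm⁴

Treat the section as a set of non-overlapping primitives; coordinates are from the bounding-box lower-left.
Vertical leg: 14 × 95, A = 1 330 mm², y = 47.5 mm, Ī = 1 000 271 mm⁴.
Horizontal leg (remainder): 36 × 14, A = 504 mm², y = 7 mm, Ī = 8 232 mm⁴.
Centroid: ȳ = ΣA·y / ΣA = 36.37023 mm.
Transfer each piece to the centroidal x-axis using Ī + A·d² with d = y − 36.37023:
  vertical leg: d = 11.12977 mm → contributes +1 165 020 mm⁴
  horizontal leg (remainder): d = -29.37023 mm → contributes +442987.6 mm⁴
Total I = 1 608 008 mm⁴.
For the y-axis: x̄ = 13.87023 mm.
Repeating about the centroidal y-axis gives I_y = 304590.4 mm⁴.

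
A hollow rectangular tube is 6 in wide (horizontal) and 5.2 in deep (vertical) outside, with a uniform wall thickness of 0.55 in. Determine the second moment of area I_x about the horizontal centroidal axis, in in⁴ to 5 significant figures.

I_x ≈ 42.161 in⁴

Break the section into simple shapes (no overlaps), measuring from the bottom-left corner of the bounding box.
Outer rectangle: 6 × 5.2, A = 31.2 in², y = 2.6 in, Ī = 70.304 in⁴.
Inner void (subtracted): 4.9 × 4.1, A = 20.09 in², y = 2.6 in, Ī = 28.14274 in⁴.
By symmetry the centroid is at mid-height, ȳ = 2.6 in.
All pieces are centred on the horizontal centroidal axis, so I = ΣĪ (holes subtracted) = 42.16126 in⁴.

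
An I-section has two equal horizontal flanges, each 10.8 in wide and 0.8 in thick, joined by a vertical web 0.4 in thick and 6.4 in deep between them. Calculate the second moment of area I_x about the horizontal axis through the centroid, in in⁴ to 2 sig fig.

Treat the section as a set of non-overlapping primitives; coordinates are from the bounding-box lower-left.
Bottom flange: 10.8 × 0.8, A = 8.64 in², y = 0.4 in, Ī = 0.4608 in⁴.
Web: 0.4 × 6.4, A = 2.56 in², y = 4 in, Ī = 8.738 in⁴.
Top flange: 10.8 × 0.8, A = 8.64 in², y = 7.6 in, Ī = 0.4608 in⁴.
By symmetry the centroid is at mid-height, ȳ = 4 in.
Transfer each piece to the horizontal axis through the centroid using Ī + A·d² with d = y − 4:
  bottom flange: d = -3.6 in → contributes +112.4 in⁴
  web: d = 0 in → contributes +8.738 in⁴
  top flange: d = 3.6 in → contributes +112.4 in⁴
Total I = 233.6 in⁴.

I_x ≈ 230 in⁴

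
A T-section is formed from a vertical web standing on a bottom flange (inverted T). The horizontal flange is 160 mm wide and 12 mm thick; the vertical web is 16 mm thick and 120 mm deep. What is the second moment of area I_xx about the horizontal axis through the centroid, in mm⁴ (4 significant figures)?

I_xx ≈ 6.509 × 10⁶ mm⁴

Split into non-overlapping primitives; take the origin at the lower-left of the bounding box.
Flange: 160 × 12, A = 1 920 mm², y = 6 mm, Ī = 23 040 mm⁴.
Web: 16 × 120, A = 1 920 mm², y = 72 mm, Ī = 2 304 000 mm⁴.
Centroid: ȳ = ΣA·y / ΣA = 39 mm.
Transfer each piece to the horizontal axis through the centroid using Ī + A·d² with d = y − 39:
  flange: d = -33 mm → contributes +2 113 920 mm⁴
  web: d = 33 mm → contributes +4 394 880 mm⁴
Total I = 6 508 800 mm⁴.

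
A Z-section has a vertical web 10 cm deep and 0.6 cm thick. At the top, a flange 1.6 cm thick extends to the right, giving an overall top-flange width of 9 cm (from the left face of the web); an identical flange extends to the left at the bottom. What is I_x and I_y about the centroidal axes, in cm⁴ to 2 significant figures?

Break the section into simple shapes (no overlaps), measuring from the bottom-left corner of the bounding box.
Web: 0.6 × 10, A = 6 cm², y = 5 cm, Ī = 50 cm⁴.
Top flange (beyond web): 8.4 × 1.6, A = 13.44 cm², y = 9.2 cm, Ī = 2.867 cm⁴.
Bottom flange (beyond web): 8.4 × 1.6, A = 13.44 cm², y = 0.8 cm, Ī = 2.867 cm⁴.
Centroid: ȳ = ΣA·y / ΣA = 5 cm.
Transfer each piece to the centroidal x-axis using Ī + A·d² with d = y − 5:
  web: d = 0 cm → contributes +50 cm⁴
  top flange (beyond web): d = 4.2 cm → contributes +239.9 cm⁴
  bottom flange (beyond web): d = -4.2 cm → contributes +239.9 cm⁴
Total I = 529.9 cm⁴.
For the y-axis: x̄ = 8.7 cm.
Repeating about the centroidal y-axis gives I_y = 702.6 cm⁴.

I_x ≈ 530 cm⁴, I_y ≈ 700 cm⁴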